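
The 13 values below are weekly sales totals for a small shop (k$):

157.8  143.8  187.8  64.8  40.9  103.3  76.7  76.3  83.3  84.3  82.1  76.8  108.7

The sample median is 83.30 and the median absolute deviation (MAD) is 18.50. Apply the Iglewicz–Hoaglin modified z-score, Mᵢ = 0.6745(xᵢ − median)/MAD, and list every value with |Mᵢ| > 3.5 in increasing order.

187.8

|Mᵢ| > 3.5 ⇔ |xᵢ − 83.30| > 3.5·18.50/0.6745 = 96.00.
So outliers lie outside [-12.70, 179.30].
187.8: M = 3.81 → outlier.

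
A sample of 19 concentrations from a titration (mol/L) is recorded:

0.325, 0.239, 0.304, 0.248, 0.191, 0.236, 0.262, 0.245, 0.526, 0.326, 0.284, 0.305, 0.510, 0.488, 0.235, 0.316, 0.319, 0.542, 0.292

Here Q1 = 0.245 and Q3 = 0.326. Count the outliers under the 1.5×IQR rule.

IQR = 0.081; fences at 0.245 − 0.1215 = 0.1235 and 0.326 + 0.1215 = 0.4475.
Outside the cutoffs: 0.488, 0.510, 0.526, 0.542.

4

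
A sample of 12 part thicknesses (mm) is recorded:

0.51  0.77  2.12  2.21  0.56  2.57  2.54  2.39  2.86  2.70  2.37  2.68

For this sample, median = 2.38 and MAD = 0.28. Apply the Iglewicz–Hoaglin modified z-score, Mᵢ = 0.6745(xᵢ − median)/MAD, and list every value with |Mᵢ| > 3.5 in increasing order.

|Mᵢ| > 3.5 ⇔ |xᵢ − 2.38| > 3.5·0.28/0.6745 = 1.45.
So outliers lie outside [0.93, 3.83].
0.51: M = -4.50 → outlier.
0.56: M = -4.38 → outlier.
0.77: M = -3.88 → outlier.

0.51, 0.56, 0.77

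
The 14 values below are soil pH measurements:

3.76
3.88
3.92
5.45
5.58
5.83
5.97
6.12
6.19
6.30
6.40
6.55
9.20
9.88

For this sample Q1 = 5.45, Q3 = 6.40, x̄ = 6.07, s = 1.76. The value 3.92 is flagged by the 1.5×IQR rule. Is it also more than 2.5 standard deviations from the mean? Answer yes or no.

no

z = (3.92 − 6.07) / 1.76 = -1.22.
|z| = 1.22 ≤ 2.5.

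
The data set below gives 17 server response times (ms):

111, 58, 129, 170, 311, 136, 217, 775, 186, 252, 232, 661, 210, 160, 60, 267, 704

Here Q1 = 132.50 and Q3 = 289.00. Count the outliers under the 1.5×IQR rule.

3

IQR = 156.50; fences at 132.50 − 234.75 = -102.25 and 289.00 + 234.75 = 523.75.
Outside the cutoffs: 661, 704, 775.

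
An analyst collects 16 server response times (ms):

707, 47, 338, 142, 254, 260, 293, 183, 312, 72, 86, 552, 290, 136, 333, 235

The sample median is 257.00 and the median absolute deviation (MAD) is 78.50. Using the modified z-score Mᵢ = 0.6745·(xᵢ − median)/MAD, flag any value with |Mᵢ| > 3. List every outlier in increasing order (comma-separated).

|Mᵢ| > 3 ⇔ |xᵢ − 257.00| > 3·78.50/0.6745 = 349.15.
So outliers lie outside [-92.15, 606.15].
707: M = 3.87 → outlier.

707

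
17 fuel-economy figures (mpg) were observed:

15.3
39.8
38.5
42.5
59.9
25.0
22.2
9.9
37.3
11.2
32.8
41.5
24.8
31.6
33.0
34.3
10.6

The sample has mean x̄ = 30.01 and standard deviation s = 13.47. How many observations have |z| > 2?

1

Cutoffs: x̄ ± 2s = [3.07, 56.95].
Outside the cutoffs: 59.9.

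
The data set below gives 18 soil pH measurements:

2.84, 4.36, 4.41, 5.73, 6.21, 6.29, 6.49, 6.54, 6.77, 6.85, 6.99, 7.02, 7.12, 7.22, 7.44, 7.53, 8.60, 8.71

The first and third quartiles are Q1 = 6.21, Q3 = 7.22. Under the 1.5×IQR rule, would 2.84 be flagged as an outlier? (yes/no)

yes

IQR = Q3 − Q1 = 7.22 − 6.21 = 1.01.
Lower fence = Q1 − 1.5·IQR = 6.21 − 1.515 = 4.695.
Upper fence = Q3 + 1.5·IQR = 7.22 + 1.515 = 8.735.
2.84 lies below the lower fence.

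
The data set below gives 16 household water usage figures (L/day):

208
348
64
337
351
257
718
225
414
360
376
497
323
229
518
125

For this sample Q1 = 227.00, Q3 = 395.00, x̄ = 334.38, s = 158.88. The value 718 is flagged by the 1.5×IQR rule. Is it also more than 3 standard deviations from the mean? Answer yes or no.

no

z = (718 − 334.38) / 158.88 = 2.41.
|z| = 2.41 ≤ 3.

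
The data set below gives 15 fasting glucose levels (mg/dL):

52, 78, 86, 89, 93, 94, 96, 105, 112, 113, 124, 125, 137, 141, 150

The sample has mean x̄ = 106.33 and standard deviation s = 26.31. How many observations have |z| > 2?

1

Cutoffs: x̄ ± 2s = [53.71, 158.95].
Outside the cutoffs: 52.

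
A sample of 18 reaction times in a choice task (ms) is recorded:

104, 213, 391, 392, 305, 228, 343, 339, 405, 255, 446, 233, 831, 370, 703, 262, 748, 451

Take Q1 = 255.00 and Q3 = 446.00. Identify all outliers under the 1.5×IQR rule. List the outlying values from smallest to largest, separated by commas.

748, 831

IQR = Q3 − Q1 = 446.00 − 255.00 = 191.00.
Lower fence = Q1 − 1.5·IQR = 255.00 − 286.50 = -31.50.
Upper fence = Q3 + 1.5·IQR = 446.00 + 286.50 = 732.50.
748 > 732.50 → outlier.
831 > 732.50 → outlier.
All remaining values lie within [-31.50, 732.50].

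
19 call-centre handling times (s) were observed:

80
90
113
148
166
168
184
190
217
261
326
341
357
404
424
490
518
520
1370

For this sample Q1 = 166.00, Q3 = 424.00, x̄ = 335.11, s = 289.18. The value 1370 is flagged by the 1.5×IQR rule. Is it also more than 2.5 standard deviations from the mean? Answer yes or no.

yes

z = (1370 − 335.11) / 289.18 = 3.58.
|z| = 3.58 > 2.5.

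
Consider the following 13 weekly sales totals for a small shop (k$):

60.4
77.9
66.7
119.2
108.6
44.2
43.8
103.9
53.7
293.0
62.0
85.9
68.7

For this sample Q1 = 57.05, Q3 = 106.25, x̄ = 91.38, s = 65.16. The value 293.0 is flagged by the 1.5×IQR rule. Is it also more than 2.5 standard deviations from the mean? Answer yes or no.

yes

z = (293.0 − 91.38) / 65.16 = 3.09.
|z| = 3.09 > 2.5.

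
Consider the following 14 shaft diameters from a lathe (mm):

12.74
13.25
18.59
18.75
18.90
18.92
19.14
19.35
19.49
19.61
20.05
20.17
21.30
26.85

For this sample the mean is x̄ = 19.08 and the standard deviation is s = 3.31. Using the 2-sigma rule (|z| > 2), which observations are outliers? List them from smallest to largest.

Cutoffs at x̄ ± 2s: 19.08 ± 2·3.31 = [12.46, 25.70].
26.85: z = 2.35, |z| > 2 → outlier.
Every other value lies within [12.46, 25.70].

26.85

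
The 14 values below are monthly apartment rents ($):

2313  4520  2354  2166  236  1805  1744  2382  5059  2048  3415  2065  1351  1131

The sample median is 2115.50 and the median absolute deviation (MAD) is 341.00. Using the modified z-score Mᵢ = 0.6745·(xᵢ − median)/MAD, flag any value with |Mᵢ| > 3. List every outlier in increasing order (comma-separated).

236, 4520, 5059

|Mᵢ| > 3 ⇔ |xᵢ − 2115.50| > 3·341.00/0.6745 = 1516.68.
So outliers lie outside [598.82, 3632.18].
236: M = -3.72 → outlier.
4520: M = 4.76 → outlier.
5059: M = 5.82 → outlier.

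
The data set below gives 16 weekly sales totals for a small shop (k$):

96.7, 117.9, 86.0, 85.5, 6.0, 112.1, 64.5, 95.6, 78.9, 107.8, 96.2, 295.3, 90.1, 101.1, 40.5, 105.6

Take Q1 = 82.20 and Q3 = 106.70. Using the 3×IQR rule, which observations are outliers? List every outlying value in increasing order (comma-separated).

6.0, 295.3

IQR = Q3 − Q1 = 106.70 − 82.20 = 24.50.
Lower fence = Q1 − 3·IQR = 82.20 − 73.50 = 8.70.
Upper fence = Q3 + 3·IQR = 106.70 + 73.50 = 180.20.
6.0 < 8.70 → outlier.
295.3 > 180.20 → outlier.
All remaining values lie within [8.70, 180.20].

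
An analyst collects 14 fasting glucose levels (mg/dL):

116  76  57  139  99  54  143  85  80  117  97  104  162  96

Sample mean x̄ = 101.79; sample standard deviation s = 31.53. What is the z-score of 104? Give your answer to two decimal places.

z = (104 − 101.79) / 31.53 = 0.07.

0.07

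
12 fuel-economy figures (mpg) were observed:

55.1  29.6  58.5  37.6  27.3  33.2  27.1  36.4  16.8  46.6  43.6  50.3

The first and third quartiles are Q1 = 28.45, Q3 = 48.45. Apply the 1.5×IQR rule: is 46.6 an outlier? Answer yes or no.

IQR = Q3 − Q1 = 48.45 − 28.45 = 20.00.
Lower fence = Q1 − 1.5·IQR = 28.45 − 30.00 = -1.55.
Upper fence = Q3 + 1.5·IQR = 48.45 + 30.00 = 78.45.
46.6 lies within [-1.55, 78.45].

no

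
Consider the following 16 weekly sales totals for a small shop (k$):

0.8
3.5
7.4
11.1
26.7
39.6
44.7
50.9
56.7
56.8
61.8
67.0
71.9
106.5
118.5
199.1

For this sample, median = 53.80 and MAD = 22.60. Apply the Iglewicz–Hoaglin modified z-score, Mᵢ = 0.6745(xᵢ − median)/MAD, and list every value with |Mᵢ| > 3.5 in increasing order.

199.1

|Mᵢ| > 3.5 ⇔ |xᵢ − 53.80| > 3.5·22.60/0.6745 = 117.27.
So outliers lie outside [-63.47, 171.07].
199.1: M = 4.34 → outlier.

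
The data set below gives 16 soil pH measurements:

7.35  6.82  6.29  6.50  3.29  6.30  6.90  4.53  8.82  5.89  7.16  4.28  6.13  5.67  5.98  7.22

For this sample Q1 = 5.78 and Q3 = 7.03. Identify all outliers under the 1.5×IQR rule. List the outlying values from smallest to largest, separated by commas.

3.29

IQR = Q3 − Q1 = 7.03 − 5.78 = 1.25.
Lower fence = Q1 − 1.5·IQR = 5.78 − 1.875 = 3.905.
Upper fence = Q3 + 1.5·IQR = 7.03 + 1.875 = 8.905.
3.29 < 3.905 → outlier.
All remaining values lie within [3.905, 8.905].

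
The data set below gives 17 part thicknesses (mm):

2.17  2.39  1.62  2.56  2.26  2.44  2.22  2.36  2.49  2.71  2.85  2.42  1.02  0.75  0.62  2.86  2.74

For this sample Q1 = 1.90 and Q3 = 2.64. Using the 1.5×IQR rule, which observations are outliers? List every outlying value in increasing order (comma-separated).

IQR = Q3 − Q1 = 2.64 − 1.90 = 0.74.
Lower fence = Q1 − 1.5·IQR = 1.90 − 1.11 = 0.79.
Upper fence = Q3 + 1.5·IQR = 2.64 + 1.11 = 3.75.
0.62 < 0.79 → outlier.
0.75 < 0.79 → outlier.
All remaining values lie within [0.79, 3.75].

0.62, 0.75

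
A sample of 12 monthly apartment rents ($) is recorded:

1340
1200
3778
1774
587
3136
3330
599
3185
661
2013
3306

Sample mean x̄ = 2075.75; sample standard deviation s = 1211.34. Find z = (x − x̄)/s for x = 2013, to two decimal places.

z = (2013 − 2075.75) / 1211.34 = -0.05.

-0.05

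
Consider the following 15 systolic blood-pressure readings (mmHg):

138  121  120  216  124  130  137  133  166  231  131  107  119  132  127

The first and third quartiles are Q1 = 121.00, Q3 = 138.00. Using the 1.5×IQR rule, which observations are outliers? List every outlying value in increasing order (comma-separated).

IQR = Q3 − Q1 = 138.00 − 121.00 = 17.00.
Lower fence = Q1 − 1.5·IQR = 121.00 − 25.50 = 95.50.
Upper fence = Q3 + 1.5·IQR = 138.00 + 25.50 = 163.50.
166 > 163.50 → outlier.
216 > 163.50 → outlier.
231 > 163.50 → outlier.
All remaining values lie within [95.50, 163.50].

166, 216, 231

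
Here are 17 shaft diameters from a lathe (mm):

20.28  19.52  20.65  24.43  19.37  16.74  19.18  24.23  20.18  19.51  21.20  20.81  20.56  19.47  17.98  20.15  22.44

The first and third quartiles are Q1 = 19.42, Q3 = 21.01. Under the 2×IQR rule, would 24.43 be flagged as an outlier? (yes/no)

yes

IQR = Q3 − Q1 = 21.01 − 19.42 = 1.59.
Lower fence = Q1 − 2·IQR = 19.42 − 3.18 = 16.24.
Upper fence = Q3 + 2·IQR = 21.01 + 3.18 = 24.19.
24.43 lies above the upper fence.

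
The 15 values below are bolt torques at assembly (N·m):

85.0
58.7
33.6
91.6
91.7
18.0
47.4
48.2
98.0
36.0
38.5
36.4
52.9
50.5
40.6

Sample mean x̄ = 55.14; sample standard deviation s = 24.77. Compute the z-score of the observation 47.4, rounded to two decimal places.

-0.31

z = (47.4 − 55.14) / 24.77 = -0.31.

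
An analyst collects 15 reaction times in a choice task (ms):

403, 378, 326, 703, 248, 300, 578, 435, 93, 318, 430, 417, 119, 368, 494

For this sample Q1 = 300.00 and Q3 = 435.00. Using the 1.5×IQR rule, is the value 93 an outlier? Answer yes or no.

IQR = Q3 − Q1 = 435.00 − 300.00 = 135.00.
Lower fence = Q1 − 1.5·IQR = 300.00 − 202.50 = 97.50.
Upper fence = Q3 + 1.5·IQR = 435.00 + 202.50 = 637.50.
93 lies below the lower fence.

yes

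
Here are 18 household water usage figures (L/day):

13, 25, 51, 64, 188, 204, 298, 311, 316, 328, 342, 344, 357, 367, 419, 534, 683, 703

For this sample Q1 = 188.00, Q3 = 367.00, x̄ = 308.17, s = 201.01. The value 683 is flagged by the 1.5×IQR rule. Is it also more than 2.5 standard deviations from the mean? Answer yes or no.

no

z = (683 − 308.17) / 201.01 = 1.86.
|z| = 1.86 ≤ 2.5.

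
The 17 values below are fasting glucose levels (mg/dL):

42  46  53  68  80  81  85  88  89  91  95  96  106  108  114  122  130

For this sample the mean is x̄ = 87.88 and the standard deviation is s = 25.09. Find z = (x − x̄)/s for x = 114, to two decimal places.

1.04

z = (114 − 87.88) / 25.09 = 1.04.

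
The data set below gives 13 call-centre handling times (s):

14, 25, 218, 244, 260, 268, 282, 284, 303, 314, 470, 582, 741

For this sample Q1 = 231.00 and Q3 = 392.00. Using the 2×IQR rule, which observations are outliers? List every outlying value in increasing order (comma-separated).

IQR = Q3 − Q1 = 392.00 − 231.00 = 161.00.
Lower fence = Q1 − 2·IQR = 231.00 − 322.00 = -91.00.
Upper fence = Q3 + 2·IQR = 392.00 + 322.00 = 714.00.
741 > 714.00 → outlier.
All remaining values lie within [-91.00, 714.00].

741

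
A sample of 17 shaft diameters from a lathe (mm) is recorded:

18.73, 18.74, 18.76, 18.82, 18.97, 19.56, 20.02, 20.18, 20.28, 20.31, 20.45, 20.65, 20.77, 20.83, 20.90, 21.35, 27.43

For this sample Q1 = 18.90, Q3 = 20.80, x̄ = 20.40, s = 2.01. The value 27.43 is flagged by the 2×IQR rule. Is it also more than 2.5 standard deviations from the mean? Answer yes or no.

z = (27.43 − 20.40) / 2.01 = 3.50.
|z| = 3.50 > 2.5.

yes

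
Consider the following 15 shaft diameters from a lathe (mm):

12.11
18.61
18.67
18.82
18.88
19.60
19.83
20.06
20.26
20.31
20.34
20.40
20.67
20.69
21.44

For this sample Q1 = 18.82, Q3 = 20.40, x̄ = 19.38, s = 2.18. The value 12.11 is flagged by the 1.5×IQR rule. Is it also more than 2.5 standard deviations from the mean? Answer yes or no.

yes

z = (12.11 − 19.38) / 2.18 = -3.33.
|z| = 3.33 > 2.5.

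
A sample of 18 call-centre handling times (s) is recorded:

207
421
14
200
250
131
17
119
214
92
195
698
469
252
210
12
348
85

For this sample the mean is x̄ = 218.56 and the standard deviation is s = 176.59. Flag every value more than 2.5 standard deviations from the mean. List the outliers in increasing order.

698

Cutoffs at x̄ ± 2.5s: 218.56 ± 2.5·176.59 = [-222.915, 660.035].
698: z = 2.71, |z| > 2.5 → outlier.
Every other value lies within [-222.915, 660.035].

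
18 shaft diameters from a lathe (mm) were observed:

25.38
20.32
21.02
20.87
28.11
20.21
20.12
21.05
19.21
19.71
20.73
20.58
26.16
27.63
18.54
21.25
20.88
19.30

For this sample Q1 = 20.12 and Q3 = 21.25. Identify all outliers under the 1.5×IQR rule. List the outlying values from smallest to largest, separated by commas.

IQR = Q3 − Q1 = 21.25 − 20.12 = 1.13.
Lower fence = Q1 − 1.5·IQR = 20.12 − 1.695 = 18.425.
Upper fence = Q3 + 1.5·IQR = 21.25 + 1.695 = 22.945.
25.38 > 22.945 → outlier.
26.16 > 22.945 → outlier.
27.63 > 22.945 → outlier.
28.11 > 22.945 → outlier.
All remaining values lie within [18.425, 22.945].

25.38, 26.16, 27.63, 28.11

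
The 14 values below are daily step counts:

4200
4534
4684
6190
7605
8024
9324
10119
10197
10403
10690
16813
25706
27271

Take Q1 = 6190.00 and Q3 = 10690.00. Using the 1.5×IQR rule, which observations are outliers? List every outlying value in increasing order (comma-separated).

IQR = Q3 − Q1 = 10690.00 − 6190.00 = 4500.00.
Lower fence = Q1 − 1.5·IQR = 6190.00 − 6750.00 = -560.00.
Upper fence = Q3 + 1.5·IQR = 10690.00 + 6750.00 = 17440.00.
25706 > 17440.00 → outlier.
27271 > 17440.00 → outlier.
All remaining values lie within [-560.00, 17440.00].

25706, 27271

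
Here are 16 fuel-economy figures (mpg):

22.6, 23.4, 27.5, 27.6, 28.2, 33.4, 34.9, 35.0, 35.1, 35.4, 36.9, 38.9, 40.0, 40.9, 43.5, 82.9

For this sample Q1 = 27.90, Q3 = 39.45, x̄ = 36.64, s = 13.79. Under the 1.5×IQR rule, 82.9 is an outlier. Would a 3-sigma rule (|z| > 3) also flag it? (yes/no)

yes

z = (82.9 − 36.64) / 13.79 = 3.35.
|z| = 3.35 > 3.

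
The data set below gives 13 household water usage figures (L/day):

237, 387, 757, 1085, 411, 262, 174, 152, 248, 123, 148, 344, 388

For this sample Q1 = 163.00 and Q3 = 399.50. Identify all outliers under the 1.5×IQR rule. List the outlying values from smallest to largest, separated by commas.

IQR = Q3 − Q1 = 399.50 − 163.00 = 236.50.
Lower fence = Q1 − 1.5·IQR = 163.00 − 354.75 = -191.75.
Upper fence = Q3 + 1.5·IQR = 399.50 + 354.75 = 754.25.
757 > 754.25 → outlier.
1085 > 754.25 → outlier.
All remaining values lie within [-191.75, 754.25].

757, 1085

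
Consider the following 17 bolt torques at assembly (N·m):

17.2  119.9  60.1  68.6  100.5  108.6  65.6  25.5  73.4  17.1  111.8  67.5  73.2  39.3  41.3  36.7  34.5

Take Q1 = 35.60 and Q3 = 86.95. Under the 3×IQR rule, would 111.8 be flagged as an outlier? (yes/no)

IQR = Q3 − Q1 = 86.95 − 35.60 = 51.35.
Lower fence = Q1 − 3·IQR = 35.60 − 154.05 = -118.45.
Upper fence = Q3 + 3·IQR = 86.95 + 154.05 = 241.00.
111.8 lies within [-118.45, 241.00].

no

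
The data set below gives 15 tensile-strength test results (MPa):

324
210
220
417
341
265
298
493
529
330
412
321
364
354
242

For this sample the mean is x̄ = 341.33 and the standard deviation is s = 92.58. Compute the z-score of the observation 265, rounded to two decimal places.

z = (265 − 341.33) / 92.58 = -0.82.

-0.82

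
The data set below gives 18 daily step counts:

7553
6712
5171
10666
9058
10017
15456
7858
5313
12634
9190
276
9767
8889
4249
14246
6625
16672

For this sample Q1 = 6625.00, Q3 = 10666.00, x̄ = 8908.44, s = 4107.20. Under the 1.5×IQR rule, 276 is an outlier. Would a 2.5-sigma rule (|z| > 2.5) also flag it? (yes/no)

z = (276 − 8908.44) / 4107.20 = -2.10.
|z| = 2.10 ≤ 2.5.

no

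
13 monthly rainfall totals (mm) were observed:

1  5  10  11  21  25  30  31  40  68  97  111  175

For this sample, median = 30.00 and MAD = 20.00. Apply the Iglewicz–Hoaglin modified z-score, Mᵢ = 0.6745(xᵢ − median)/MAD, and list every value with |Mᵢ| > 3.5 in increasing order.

|Mᵢ| > 3.5 ⇔ |xᵢ − 30.00| > 3.5·20.00/0.6745 = 103.78.
So outliers lie outside [-73.78, 133.78].
175: M = 4.89 → outlier.

175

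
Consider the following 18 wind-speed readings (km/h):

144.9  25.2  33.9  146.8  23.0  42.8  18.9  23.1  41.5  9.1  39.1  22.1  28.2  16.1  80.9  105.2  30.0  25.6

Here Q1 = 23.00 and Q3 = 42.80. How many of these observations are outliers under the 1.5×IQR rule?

IQR = 19.80; fences at 23.00 − 29.70 = -6.70 and 42.80 + 29.70 = 72.50.
Outside the cutoffs: 80.9, 105.2, 144.9, 146.8.

4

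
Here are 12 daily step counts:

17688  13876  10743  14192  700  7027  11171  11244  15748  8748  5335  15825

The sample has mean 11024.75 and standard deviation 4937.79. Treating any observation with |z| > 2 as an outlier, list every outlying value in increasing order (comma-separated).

700

Cutoffs at x̄ ± 2s: 11024.75 ± 2·4937.79 = [1149.17, 20900.33].
700: z = -2.09, |z| > 2 → outlier.
Every other value lies within [1149.17, 20900.33].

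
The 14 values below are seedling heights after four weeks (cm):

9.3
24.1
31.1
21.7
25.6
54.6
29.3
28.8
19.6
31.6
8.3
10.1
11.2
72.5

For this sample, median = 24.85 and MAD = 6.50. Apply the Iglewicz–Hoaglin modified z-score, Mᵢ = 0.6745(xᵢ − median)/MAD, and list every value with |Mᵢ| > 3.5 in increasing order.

72.5

|Mᵢ| > 3.5 ⇔ |xᵢ − 24.85| > 3.5·6.50/0.6745 = 33.73.
So outliers lie outside [-8.88, 58.58].
72.5: M = 4.94 → outlier.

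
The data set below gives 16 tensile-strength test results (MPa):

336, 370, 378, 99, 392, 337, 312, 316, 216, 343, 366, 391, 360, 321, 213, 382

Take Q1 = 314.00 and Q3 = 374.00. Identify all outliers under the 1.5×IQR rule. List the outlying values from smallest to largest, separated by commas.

99, 213, 216

IQR = Q3 − Q1 = 374.00 − 314.00 = 60.00.
Lower fence = Q1 − 1.5·IQR = 314.00 − 90.00 = 224.00.
Upper fence = Q3 + 1.5·IQR = 374.00 + 90.00 = 464.00.
99 < 224.00 → outlier.
213 < 224.00 → outlier.
216 < 224.00 → outlier.
All remaining values lie within [224.00, 464.00].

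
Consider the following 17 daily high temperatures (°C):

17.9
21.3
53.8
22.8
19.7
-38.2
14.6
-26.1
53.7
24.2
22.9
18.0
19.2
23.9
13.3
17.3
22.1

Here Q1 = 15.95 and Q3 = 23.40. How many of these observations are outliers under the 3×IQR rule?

IQR = 7.45; fences at 15.95 − 22.35 = -6.40 and 23.40 + 22.35 = 45.75.
Outside the cutoffs: -38.2, -26.1, 53.7, 53.8.

4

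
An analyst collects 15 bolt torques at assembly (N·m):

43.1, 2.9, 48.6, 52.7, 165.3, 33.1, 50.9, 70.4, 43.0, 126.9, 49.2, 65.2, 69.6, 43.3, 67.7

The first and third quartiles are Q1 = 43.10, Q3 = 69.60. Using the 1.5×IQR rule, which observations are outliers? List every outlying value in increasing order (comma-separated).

2.9, 126.9, 165.3

IQR = Q3 − Q1 = 69.60 − 43.10 = 26.50.
Lower fence = Q1 − 1.5·IQR = 43.10 − 39.75 = 3.35.
Upper fence = Q3 + 1.5·IQR = 69.60 + 39.75 = 109.35.
2.9 < 3.35 → outlier.
126.9 > 109.35 → outlier.
165.3 > 109.35 → outlier.
All remaining values lie within [3.35, 109.35].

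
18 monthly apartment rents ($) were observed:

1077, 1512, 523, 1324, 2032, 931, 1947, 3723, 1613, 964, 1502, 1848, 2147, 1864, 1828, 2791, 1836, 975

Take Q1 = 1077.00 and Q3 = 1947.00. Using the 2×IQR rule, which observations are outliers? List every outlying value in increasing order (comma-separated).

IQR = Q3 − Q1 = 1947.00 − 1077.00 = 870.00.
Lower fence = Q1 − 2·IQR = 1077.00 − 1740.00 = -663.00.
Upper fence = Q3 + 2·IQR = 1947.00 + 1740.00 = 3687.00.
3723 > 3687.00 → outlier.
All remaining values lie within [-663.00, 3687.00].

3723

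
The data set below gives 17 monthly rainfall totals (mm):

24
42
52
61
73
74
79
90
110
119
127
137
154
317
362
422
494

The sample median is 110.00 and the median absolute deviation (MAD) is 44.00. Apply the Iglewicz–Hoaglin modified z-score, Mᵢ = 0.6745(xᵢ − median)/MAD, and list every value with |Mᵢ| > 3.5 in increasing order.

362, 422, 494

|Mᵢ| > 3.5 ⇔ |xᵢ − 110.00| > 3.5·44.00/0.6745 = 228.32.
So outliers lie outside [-118.32, 338.32].
362: M = 3.86 → outlier.
422: M = 4.78 → outlier.
494: M = 5.89 → outlier.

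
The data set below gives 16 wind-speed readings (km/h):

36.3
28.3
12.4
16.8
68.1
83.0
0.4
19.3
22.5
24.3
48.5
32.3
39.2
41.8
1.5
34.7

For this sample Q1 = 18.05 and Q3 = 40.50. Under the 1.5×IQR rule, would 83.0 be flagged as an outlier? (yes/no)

IQR = Q3 − Q1 = 40.50 − 18.05 = 22.45.
Lower fence = Q1 − 1.5·IQR = 18.05 − 33.675 = -15.625.
Upper fence = Q3 + 1.5·IQR = 40.50 + 33.675 = 74.175.
83.0 lies above the upper fence.

yes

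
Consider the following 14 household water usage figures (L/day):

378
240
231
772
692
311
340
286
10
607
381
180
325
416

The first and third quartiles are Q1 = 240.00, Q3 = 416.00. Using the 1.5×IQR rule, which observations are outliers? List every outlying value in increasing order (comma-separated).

692, 772

IQR = Q3 − Q1 = 416.00 − 240.00 = 176.00.
Lower fence = Q1 − 1.5·IQR = 240.00 − 264.00 = -24.00.
Upper fence = Q3 + 1.5·IQR = 416.00 + 264.00 = 680.00.
692 > 680.00 → outlier.
772 > 680.00 → outlier.
All remaining values lie within [-24.00, 680.00].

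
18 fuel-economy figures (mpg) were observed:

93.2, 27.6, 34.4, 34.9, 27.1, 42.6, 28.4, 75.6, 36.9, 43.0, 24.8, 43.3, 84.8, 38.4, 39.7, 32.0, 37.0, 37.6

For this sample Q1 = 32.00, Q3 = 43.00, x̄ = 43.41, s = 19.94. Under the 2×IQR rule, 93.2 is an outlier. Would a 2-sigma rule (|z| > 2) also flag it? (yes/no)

yes

z = (93.2 − 43.41) / 19.94 = 2.50.
|z| = 2.50 > 2.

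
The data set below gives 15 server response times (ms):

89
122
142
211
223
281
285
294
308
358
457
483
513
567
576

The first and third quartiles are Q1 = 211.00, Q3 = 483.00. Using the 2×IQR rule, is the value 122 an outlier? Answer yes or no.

IQR = Q3 − Q1 = 483.00 − 211.00 = 272.00.
Lower fence = Q1 − 2·IQR = 211.00 − 544.00 = -333.00.
Upper fence = Q3 + 2·IQR = 483.00 + 544.00 = 1027.00.
122 lies within [-333.00, 1027.00].

no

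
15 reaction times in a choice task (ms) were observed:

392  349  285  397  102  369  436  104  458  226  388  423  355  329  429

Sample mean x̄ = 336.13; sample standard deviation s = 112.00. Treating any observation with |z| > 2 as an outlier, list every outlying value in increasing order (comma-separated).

Cutoffs at x̄ ± 2s: 336.13 ± 2·112.00 = [112.13, 560.13].
102: z = -2.09, |z| > 2 → outlier.
104: z = -2.07, |z| > 2 → outlier.
Every other value lies within [112.13, 560.13].

102, 104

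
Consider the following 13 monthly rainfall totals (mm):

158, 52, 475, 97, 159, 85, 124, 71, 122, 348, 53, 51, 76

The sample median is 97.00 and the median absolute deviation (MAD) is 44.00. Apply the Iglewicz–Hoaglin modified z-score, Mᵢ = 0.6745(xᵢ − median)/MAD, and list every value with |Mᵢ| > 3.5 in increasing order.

|Mᵢ| > 3.5 ⇔ |xᵢ − 97.00| > 3.5·44.00/0.6745 = 228.32.
So outliers lie outside [-131.32, 325.32].
348: M = 3.85 → outlier.
475: M = 5.79 → outlier.

348, 475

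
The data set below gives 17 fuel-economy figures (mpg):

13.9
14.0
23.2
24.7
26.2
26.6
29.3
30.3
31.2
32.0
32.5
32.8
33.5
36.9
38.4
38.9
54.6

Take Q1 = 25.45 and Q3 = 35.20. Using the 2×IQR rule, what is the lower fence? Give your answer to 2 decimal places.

IQR = Q3 − Q1 = 35.20 − 25.45 = 9.75.
Lower fence = Q1 − 2·IQR = 25.45 − 19.50 = 5.95.
Upper fence = Q3 + 2·IQR = 35.20 + 19.50 = 54.70.

5.95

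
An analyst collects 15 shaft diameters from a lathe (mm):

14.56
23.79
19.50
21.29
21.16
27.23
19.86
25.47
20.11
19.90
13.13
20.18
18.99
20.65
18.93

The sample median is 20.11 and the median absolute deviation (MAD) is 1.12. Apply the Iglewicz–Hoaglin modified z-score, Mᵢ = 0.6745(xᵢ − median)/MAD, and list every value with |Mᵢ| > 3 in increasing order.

|Mᵢ| > 3 ⇔ |xᵢ − 20.11| > 3·1.12/0.6745 = 4.98.
So outliers lie outside [15.13, 25.09].
13.13: M = -4.20 → outlier.
14.56: M = -3.34 → outlier.
25.47: M = 3.23 → outlier.
27.23: M = 4.29 → outlier.

13.13, 14.56, 25.47, 27.23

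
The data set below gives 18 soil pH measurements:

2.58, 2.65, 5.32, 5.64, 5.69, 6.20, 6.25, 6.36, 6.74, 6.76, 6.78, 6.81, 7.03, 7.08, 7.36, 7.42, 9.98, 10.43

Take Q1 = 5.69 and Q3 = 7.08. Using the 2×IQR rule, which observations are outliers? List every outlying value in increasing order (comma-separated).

IQR = Q3 − Q1 = 7.08 − 5.69 = 1.39.
Lower fence = Q1 − 2·IQR = 5.69 − 2.78 = 2.91.
Upper fence = Q3 + 2·IQR = 7.08 + 2.78 = 9.86.
2.58 < 2.91 → outlier.
2.65 < 2.91 → outlier.
9.98 > 9.86 → outlier.
10.43 > 9.86 → outlier.
All remaining values lie within [2.91, 9.86].

2.58, 2.65, 9.98, 10.43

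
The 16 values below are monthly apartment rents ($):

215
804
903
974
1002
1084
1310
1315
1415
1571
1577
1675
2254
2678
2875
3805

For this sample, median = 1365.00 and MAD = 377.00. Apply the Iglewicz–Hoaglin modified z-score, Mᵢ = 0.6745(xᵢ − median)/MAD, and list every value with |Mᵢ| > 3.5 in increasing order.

|Mᵢ| > 3.5 ⇔ |xᵢ − 1365.00| > 3.5·377.00/0.6745 = 1956.26.
So outliers lie outside [-591.26, 3321.26].
3805: M = 4.37 → outlier.

3805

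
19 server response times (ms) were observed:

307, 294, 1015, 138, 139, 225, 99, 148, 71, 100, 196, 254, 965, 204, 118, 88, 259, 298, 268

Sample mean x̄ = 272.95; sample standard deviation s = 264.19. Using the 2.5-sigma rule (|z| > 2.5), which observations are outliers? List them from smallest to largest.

965, 1015

Cutoffs at x̄ ± 2.5s: 272.95 ± 2.5·264.19 = [-387.525, 933.425].
965: z = 2.62, |z| > 2.5 → outlier.
1015: z = 2.81, |z| > 2.5 → outlier.
Every other value lies within [-387.525, 933.425].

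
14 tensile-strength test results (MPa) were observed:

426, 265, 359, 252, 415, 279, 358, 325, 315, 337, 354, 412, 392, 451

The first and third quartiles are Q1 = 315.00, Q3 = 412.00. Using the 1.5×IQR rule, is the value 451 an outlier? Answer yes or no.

no

IQR = Q3 − Q1 = 412.00 − 315.00 = 97.00.
Lower fence = Q1 − 1.5·IQR = 315.00 − 145.50 = 169.50.
Upper fence = Q3 + 1.5·IQR = 412.00 + 145.50 = 557.50.
451 lies within [169.50, 557.50].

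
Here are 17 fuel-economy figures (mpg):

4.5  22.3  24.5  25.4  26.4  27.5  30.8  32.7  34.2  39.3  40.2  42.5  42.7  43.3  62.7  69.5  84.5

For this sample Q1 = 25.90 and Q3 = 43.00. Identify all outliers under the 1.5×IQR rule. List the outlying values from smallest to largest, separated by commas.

IQR = Q3 − Q1 = 43.00 − 25.90 = 17.10.
Lower fence = Q1 − 1.5·IQR = 25.90 − 25.65 = 0.25.
Upper fence = Q3 + 1.5·IQR = 43.00 + 25.65 = 68.65.
69.5 > 68.65 → outlier.
84.5 > 68.65 → outlier.
All remaining values lie within [0.25, 68.65].

69.5, 84.5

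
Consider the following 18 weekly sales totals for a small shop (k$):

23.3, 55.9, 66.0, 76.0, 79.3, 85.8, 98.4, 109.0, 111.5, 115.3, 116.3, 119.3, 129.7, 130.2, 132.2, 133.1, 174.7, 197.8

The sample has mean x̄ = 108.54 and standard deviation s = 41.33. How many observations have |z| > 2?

2

Cutoffs: x̄ ± 2s = [25.88, 191.20].
Outside the cutoffs: 23.3, 197.8.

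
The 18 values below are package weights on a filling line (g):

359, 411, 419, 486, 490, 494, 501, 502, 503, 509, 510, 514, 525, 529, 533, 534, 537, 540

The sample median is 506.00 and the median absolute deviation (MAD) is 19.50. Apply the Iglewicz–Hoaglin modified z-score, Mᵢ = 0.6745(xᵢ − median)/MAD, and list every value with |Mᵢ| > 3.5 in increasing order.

|Mᵢ| > 3.5 ⇔ |xᵢ − 506.00| > 3.5·19.50/0.6745 = 101.19.
So outliers lie outside [404.81, 607.19].
359: M = -5.08 → outlier.

359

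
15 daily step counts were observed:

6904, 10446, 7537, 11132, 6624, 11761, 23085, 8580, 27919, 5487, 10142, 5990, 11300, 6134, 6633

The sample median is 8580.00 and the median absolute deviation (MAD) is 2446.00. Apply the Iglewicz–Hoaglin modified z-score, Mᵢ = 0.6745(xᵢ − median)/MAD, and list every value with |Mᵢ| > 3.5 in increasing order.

|Mᵢ| > 3.5 ⇔ |xᵢ − 8580.00| > 3.5·2446.00/0.6745 = 12692.36.
So outliers lie outside [-4112.36, 21272.36].
23085: M = 4.00 → outlier.
27919: M = 5.33 → outlier.

23085, 27919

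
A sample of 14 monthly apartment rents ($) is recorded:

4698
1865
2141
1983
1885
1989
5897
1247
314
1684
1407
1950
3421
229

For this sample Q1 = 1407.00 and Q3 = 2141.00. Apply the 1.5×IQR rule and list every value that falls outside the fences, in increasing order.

IQR = Q3 − Q1 = 2141.00 − 1407.00 = 734.00.
Lower fence = Q1 − 1.5·IQR = 1407.00 − 1101.00 = 306.00.
Upper fence = Q3 + 1.5·IQR = 2141.00 + 1101.00 = 3242.00.
229 < 306.00 → outlier.
3421 > 3242.00 → outlier.
4698 > 3242.00 → outlier.
5897 > 3242.00 → outlier.
All remaining values lie within [306.00, 3242.00].

229, 3421, 4698, 5897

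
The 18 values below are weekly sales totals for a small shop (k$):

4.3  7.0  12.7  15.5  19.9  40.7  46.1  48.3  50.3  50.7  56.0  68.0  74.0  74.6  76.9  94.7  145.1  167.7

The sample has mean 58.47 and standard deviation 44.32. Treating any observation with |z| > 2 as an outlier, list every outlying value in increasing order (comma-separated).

167.7

Cutoffs at x̄ ± 2s: 58.47 ± 2·44.32 = [-30.17, 147.11].
167.7: z = 2.46, |z| > 2 → outlier.
Every other value lies within [-30.17, 147.11].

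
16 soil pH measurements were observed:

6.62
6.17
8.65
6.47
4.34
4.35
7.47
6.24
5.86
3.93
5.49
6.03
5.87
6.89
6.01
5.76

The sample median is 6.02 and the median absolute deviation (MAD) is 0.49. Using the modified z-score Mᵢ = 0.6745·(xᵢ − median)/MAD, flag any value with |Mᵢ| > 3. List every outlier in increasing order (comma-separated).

8.65

|Mᵢ| > 3 ⇔ |xᵢ − 6.02| > 3·0.49/0.6745 = 2.18.
So outliers lie outside [3.84, 8.20].
8.65: M = 3.62 → outlier.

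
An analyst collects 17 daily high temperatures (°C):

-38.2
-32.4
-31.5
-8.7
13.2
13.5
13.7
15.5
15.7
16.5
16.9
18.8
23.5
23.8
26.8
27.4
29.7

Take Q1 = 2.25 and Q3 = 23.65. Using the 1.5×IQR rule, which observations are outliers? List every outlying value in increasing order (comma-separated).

IQR = Q3 − Q1 = 23.65 − 2.25 = 21.40.
Lower fence = Q1 − 1.5·IQR = 2.25 − 32.10 = -29.85.
Upper fence = Q3 + 1.5·IQR = 23.65 + 32.10 = 55.75.
-38.2 < -29.85 → outlier.
-32.4 < -29.85 → outlier.
-31.5 < -29.85 → outlier.
All remaining values lie within [-29.85, 55.75].

-38.2, -32.4, -31.5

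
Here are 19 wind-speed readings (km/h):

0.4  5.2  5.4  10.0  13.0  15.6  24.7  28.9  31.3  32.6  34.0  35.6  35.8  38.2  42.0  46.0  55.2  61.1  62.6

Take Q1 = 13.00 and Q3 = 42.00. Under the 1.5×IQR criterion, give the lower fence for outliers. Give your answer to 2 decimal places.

-30.50

IQR = Q3 − Q1 = 42.00 − 13.00 = 29.00.
Lower fence = Q1 − 1.5·IQR = 13.00 − 43.50 = -30.50.
Upper fence = Q3 + 1.5·IQR = 42.00 + 43.50 = 85.50.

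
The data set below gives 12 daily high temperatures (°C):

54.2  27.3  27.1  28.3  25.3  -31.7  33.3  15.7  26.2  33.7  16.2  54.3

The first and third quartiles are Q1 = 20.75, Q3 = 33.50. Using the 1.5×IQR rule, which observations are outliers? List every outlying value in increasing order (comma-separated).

-31.7, 54.2, 54.3

IQR = Q3 − Q1 = 33.50 − 20.75 = 12.75.
Lower fence = Q1 − 1.5·IQR = 20.75 − 19.125 = 1.625.
Upper fence = Q3 + 1.5·IQR = 33.50 + 19.125 = 52.625.
-31.7 < 1.625 → outlier.
54.2 > 52.625 → outlier.
54.3 > 52.625 → outlier.
All remaining values lie within [1.625, 52.625].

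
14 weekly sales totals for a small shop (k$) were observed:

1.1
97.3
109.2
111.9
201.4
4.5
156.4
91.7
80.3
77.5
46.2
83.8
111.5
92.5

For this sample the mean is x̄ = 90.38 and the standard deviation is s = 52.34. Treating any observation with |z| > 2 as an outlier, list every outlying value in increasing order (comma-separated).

201.4

Cutoffs at x̄ ± 2s: 90.38 ± 2·52.34 = [-14.30, 195.06].
201.4: z = 2.12, |z| > 2 → outlier.
Every other value lies within [-14.30, 195.06].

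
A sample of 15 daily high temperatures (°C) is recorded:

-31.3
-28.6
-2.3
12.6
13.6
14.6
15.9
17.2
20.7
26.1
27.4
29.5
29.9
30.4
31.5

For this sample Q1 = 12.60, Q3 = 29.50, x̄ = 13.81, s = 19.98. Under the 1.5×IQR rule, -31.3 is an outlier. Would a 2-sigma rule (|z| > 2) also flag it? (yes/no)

z = (-31.3 − 13.81) / 19.98 = -2.26.
|z| = 2.26 > 2.

yes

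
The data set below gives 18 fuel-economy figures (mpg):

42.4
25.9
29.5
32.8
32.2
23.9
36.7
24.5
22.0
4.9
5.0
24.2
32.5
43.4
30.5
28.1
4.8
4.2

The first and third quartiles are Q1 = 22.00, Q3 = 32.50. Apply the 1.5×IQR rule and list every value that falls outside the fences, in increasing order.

4.2, 4.8, 4.9, 5.0

IQR = Q3 − Q1 = 32.50 − 22.00 = 10.50.
Lower fence = Q1 − 1.5·IQR = 22.00 − 15.75 = 6.25.
Upper fence = Q3 + 1.5·IQR = 32.50 + 15.75 = 48.25.
4.2 < 6.25 → outlier.
4.8 < 6.25 → outlier.
4.9 < 6.25 → outlier.
5.0 < 6.25 → outlier.
All remaining values lie within [6.25, 48.25].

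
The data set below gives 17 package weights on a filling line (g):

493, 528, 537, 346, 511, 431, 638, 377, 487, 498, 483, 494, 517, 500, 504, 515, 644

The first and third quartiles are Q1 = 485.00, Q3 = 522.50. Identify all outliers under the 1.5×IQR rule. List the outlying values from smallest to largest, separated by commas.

IQR = Q3 − Q1 = 522.50 − 485.00 = 37.50.
Lower fence = Q1 − 1.5·IQR = 485.00 − 56.25 = 428.75.
Upper fence = Q3 + 1.5·IQR = 522.50 + 56.25 = 578.75.
346 < 428.75 → outlier.
377 < 428.75 → outlier.
638 > 578.75 → outlier.
644 > 578.75 → outlier.
All remaining values lie within [428.75, 578.75].

346, 377, 638, 644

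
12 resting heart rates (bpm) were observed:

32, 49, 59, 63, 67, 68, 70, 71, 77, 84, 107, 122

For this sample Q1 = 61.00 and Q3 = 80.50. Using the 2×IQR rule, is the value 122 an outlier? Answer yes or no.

yes

IQR = Q3 − Q1 = 80.50 − 61.00 = 19.50.
Lower fence = Q1 − 2·IQR = 61.00 − 39.00 = 22.00.
Upper fence = Q3 + 2·IQR = 80.50 + 39.00 = 119.50.
122 lies above the upper fence.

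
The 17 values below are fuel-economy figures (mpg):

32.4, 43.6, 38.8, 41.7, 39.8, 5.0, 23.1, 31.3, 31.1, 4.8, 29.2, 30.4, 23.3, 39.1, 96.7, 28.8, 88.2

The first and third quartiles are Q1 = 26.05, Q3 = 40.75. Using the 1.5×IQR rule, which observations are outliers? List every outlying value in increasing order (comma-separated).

IQR = Q3 − Q1 = 40.75 − 26.05 = 14.70.
Lower fence = Q1 − 1.5·IQR = 26.05 − 22.05 = 4.00.
Upper fence = Q3 + 1.5·IQR = 40.75 + 22.05 = 62.80.
88.2 > 62.80 → outlier.
96.7 > 62.80 → outlier.
All remaining values lie within [4.00, 62.80].

88.2, 96.7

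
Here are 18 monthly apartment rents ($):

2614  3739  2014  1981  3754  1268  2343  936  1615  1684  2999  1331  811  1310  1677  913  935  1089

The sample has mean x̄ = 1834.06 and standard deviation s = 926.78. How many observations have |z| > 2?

2

Cutoffs: x̄ ± 2s = [-19.50, 3687.62].
Outside the cutoffs: 3739, 3754.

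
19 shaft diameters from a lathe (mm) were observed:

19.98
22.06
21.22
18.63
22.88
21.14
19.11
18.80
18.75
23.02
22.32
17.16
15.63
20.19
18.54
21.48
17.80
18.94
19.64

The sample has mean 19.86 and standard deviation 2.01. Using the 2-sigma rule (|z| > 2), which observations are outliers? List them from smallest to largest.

Cutoffs at x̄ ± 2s: 19.86 ± 2·2.01 = [15.84, 23.88].
15.63: z = -2.10, |z| > 2 → outlier.
Every other value lies within [15.84, 23.88].

15.63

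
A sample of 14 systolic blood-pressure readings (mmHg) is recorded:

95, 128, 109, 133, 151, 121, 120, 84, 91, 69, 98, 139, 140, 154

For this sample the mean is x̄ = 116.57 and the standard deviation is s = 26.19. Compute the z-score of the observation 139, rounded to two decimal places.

0.86

z = (139 − 116.57) / 26.19 = 0.86.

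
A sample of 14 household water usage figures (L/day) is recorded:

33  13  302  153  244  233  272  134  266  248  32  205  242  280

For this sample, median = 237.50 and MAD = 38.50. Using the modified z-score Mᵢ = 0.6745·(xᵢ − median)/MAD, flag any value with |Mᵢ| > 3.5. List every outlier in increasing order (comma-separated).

|Mᵢ| > 3.5 ⇔ |xᵢ − 237.50| > 3.5·38.50/0.6745 = 199.78.
So outliers lie outside [37.72, 437.28].
13: M = -3.93 → outlier.
32: M = -3.60 → outlier.
33: M = -3.58 → outlier.

13, 32, 33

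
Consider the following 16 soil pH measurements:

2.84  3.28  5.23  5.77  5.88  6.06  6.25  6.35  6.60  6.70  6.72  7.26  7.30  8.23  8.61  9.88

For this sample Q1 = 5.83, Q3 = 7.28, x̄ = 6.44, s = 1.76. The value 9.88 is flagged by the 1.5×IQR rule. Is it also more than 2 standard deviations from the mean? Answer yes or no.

z = (9.88 − 6.44) / 1.76 = 1.95.
|z| = 1.95 ≤ 2.

no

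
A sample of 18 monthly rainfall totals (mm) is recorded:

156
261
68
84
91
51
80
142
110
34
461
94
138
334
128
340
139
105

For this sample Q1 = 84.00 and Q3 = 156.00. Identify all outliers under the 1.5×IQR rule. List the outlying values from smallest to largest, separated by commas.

IQR = Q3 − Q1 = 156.00 − 84.00 = 72.00.
Lower fence = Q1 − 1.5·IQR = 84.00 − 108.00 = -24.00.
Upper fence = Q3 + 1.5·IQR = 156.00 + 108.00 = 264.00.
334 > 264.00 → outlier.
340 > 264.00 → outlier.
461 > 264.00 → outlier.
All remaining values lie within [-24.00, 264.00].

334, 340, 461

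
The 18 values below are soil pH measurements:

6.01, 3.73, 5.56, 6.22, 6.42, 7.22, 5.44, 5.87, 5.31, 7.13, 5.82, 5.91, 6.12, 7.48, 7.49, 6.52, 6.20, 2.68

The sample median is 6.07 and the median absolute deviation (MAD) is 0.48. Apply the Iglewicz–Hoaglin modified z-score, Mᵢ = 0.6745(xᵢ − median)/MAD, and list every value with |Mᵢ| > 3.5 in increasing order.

2.68

|Mᵢ| > 3.5 ⇔ |xᵢ − 6.07| > 3.5·0.48/0.6745 = 2.49.
So outliers lie outside [3.58, 8.56].
2.68: M = -4.76 → outlier.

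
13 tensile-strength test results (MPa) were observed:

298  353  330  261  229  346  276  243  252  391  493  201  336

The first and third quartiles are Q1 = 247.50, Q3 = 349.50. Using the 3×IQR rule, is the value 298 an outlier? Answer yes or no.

no

IQR = Q3 − Q1 = 349.50 − 247.50 = 102.00.
Lower fence = Q1 − 3·IQR = 247.50 − 306.00 = -58.50.
Upper fence = Q3 + 3·IQR = 349.50 + 306.00 = 655.50.
298 lies within [-58.50, 655.50].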